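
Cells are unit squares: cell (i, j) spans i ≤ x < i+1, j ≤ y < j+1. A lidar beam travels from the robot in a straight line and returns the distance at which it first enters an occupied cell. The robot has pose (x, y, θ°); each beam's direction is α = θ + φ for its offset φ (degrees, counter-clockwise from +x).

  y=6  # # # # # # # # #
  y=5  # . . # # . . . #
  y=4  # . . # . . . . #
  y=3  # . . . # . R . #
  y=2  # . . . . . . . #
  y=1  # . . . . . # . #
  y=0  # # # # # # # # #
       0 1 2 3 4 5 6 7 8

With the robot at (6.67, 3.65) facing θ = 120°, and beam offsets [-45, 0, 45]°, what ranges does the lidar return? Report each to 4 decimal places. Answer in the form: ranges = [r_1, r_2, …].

ranges = [2.4329, 2.7135, 2.7642]

beam 1: φ=-45°, α=75°
  d=(0.2588,0.9659)  start (6,3)  tX=1.2750 tY=0.3623  stride 1/|dx|=3.8637 1/|dy|=1.0353
    cross y-line → (6,4), t=0.3623
    cross x-line → (7,4), t=1.2750
    cross y-line → (7,5), t=1.3976
    cross y-line → (7,6), t=2.4329 (wall)
  → r_1 = 2.4329
beam 2: φ=0°, α=120°
  d=(-0.5000,0.8660)  start (6,3)  tX=1.3400 tY=0.4041  stride 1/|dx|=2.0000 1/|dy|=1.1547
    cross y-line → (6,4), t=0.4041
    cross x-line → (5,4), t=1.3400
    cross y-line → (5,5), t=1.5588
    cross y-line → (5,6), t=2.7135 (wall)
  → r_2 = 2.7135
beam 3: φ=45°, α=165°
  d=(-0.9659,0.2588)  start (6,3)  tX=0.6936 tY=1.3523  stride 1/|dx|=1.0353 1/|dy|=3.8637
    cross x-line → (5,3), t=0.6936
    cross y-line → (5,4), t=1.3523
    cross x-line → (4,4), t=1.7289
    cross x-line → (3,4), t=2.7642 (wall)
  → r_3 = 2.7642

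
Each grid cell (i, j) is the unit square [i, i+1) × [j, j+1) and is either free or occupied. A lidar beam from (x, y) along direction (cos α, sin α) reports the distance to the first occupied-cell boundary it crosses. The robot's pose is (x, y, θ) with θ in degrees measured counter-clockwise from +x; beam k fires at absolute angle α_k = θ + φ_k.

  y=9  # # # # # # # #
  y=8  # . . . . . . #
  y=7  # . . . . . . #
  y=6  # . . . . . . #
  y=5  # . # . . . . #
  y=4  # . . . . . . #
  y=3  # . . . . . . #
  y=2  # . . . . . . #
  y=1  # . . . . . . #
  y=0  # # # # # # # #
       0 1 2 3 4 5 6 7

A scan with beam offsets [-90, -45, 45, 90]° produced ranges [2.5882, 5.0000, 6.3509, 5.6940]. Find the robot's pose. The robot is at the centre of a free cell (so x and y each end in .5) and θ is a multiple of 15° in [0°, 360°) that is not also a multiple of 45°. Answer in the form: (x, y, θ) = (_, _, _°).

Candidates: 47 free-cell centres × 16 headings = 752 poses. Raycast each; keep the one whose scan matches to 4 dp.
  (4.5, 5.5, 105°): beam 2 = 4.0415 ≠ 5.0000 ✗
  (5.5, 6.5, 15°): beam 1 = 5.6940 ≠ 2.5882 ✗
  (4.5, 3.5, 255°): beam 1 = 3.6235 ≠ 2.5882 ✗
  (6.5, 1.5, 105°): beam 1 = 0.5176 ≠ 2.5882 ✗
  …
  (5.5, 6.5, 195°): r_1=2.5882, r_2=5.0000, r_3=6.3509, r_4=5.6940 — all match ✓
No second candidate reproduces the full scan.

(x, y, θ) = (5.5, 6.5, 195°)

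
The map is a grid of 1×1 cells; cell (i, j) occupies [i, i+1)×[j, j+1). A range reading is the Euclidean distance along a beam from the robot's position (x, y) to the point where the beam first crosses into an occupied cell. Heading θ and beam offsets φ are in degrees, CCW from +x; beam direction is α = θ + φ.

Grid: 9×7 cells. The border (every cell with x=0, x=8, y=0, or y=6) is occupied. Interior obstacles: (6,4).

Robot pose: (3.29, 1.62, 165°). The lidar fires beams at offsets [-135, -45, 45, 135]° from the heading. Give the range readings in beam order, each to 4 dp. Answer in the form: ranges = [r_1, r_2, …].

beam 1: φ=-135°, α=30°
  cosα=0.8660 sinα=0.5000 | (3,1) | tMaxX 0.8198 tMaxY 0.7600 | tΔX 1.1547 tΔY 2.0000
    t=0.7600 [y] (3,2)
    t=0.8198 [x] (4,2)
    t=1.9745 [x] (5,2)
    t=2.7600 [y] (5,3)
    t=3.1292 [x] (6,3)
    t=4.2839 [x] (7,3)
    t=4.7600 [y] (7,4)
    t=5.4386 [x] (8,4) — stop
  → r_1 = 5.4386
beam 2: φ=-45°, α=120°
  cosα=-0.5000 sinα=0.8660 | (3,1) | tMaxX 0.5800 tMaxY 0.4388 | tΔX 2.0000 tΔY 1.1547
    t=0.4388 [y] (3,2)
    t=0.5800 [x] (2,2)
    t=1.5935 [y] (2,3)
    t=2.5800 [x] (1,3)
    t=2.7482 [y] (1,4)
    t=3.9029 [y] (1,5)
    t=4.5800 [x] (0,5) — stop
  → r_2 = 4.5800
beam 3: φ=45°, α=210°
  cosα=-0.8660 sinα=-0.5000 | (3,1) | tMaxX 0.3349 tMaxY 1.2400 | tΔX 1.1547 tΔY 2.0000
    t=0.3349 [x] (2,1)
    t=1.2400 [y] (2,0) — stop
  → r_3 = 1.2400
beam 4: φ=135°, α=300°
  cosα=0.5000 sinα=-0.8660 | (3,1) | tMaxX 1.4200 tMaxY 0.7159 | tΔX 2.0000 tΔY 1.1547
    t=0.7159 [y] (3,0) — stop
  → r_4 = 0.7159

ranges = [5.4386, 4.5800, 1.2400, 0.7159]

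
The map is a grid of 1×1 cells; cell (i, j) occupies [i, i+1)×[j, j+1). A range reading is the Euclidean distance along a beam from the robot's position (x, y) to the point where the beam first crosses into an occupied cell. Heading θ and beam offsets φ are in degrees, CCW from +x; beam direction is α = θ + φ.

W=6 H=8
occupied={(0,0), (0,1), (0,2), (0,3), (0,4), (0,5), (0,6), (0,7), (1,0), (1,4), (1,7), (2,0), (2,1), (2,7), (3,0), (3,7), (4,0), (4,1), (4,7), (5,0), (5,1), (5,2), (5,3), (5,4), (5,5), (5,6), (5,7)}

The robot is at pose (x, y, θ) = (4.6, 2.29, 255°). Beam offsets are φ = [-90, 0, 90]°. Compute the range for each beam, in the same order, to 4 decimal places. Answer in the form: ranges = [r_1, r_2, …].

beam 1: φ=-90°, α=165°
  dir = (cos 165°, sin 165°) = (-0.9659, 0.2588); from cell (4,2)
  next x-line at t=0.6212, next y-line at t=2.7432; Δt_x=1.0353, Δt_y=3.8637
    x: enter (3,2) at t=0.6212
    x: enter (2,2) at t=1.6564
    x: enter (1,2) at t=2.6917
    y: enter (1,3) at t=2.7432
    x: enter (0,3) at t=3.7270 ← occupied
  → r_1 = 3.7270
beam 2: φ=0°, α=255°
  dir = (cos 255°, sin 255°) = (-0.2588, -0.9659); from cell (4,2)
  next x-line at t=2.3182, next y-line at t=0.3002; Δt_x=3.8637, Δt_y=1.0353
    y: enter (4,1) at t=0.3002 ← occupied
  → r_2 = 0.3002
beam 3: φ=90°, α=345°
  dir = (cos 345°, sin 345°) = (0.9659, -0.2588); from cell (4,2)
  next x-line at t=0.4141, next y-line at t=1.1205; Δt_x=1.0353, Δt_y=3.8637
    x: enter (5,2) at t=0.4141 ← occupied
  → r_3 = 0.4141

ranges = [3.7270, 0.3002, 0.4141]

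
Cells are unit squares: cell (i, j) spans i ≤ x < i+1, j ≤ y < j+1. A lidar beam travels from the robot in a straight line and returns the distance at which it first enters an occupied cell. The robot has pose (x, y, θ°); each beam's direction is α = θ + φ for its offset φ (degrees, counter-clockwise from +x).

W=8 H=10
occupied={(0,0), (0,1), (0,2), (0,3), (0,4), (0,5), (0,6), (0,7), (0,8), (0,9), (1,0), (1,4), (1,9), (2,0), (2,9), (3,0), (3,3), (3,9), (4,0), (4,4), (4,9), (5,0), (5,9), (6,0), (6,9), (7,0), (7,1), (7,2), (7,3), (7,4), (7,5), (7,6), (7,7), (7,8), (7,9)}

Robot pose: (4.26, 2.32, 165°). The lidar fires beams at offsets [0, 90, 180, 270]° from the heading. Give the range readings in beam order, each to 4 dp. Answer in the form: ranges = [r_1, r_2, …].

beam 1: φ=0°, α=165°
  cosα=-0.9659 sinα=0.2588 | (4,2) | tMaxX 0.2692 tMaxY 2.6273 | tΔX 1.0353 tΔY 3.8637
    t=0.2692 [x] (3,2)
    t=1.3044 [x] (2,2)
    t=2.3397 [x] (1,2)
    t=2.6273 [y] (1,3)
    t=3.3750 [x] (0,3) — stop
  → r_1 = 3.3750
beam 2: φ=90°, α=255°
  cosα=-0.2588 sinα=-0.9659 | (4,2) | tMaxX 1.0046 tMaxY 0.3313 | tΔX 3.8637 tΔY 1.0353
    t=0.3313 [y] (4,1)
    t=1.0046 [x] (3,1)
    t=1.3666 [y] (3,0) — stop
  → r_2 = 1.3666
beam 3: φ=180°, α=345°
  cosα=0.9659 sinα=-0.2588 | (4,2) | tMaxX 0.7661 tMaxY 1.2364 | tΔX 1.0353 tΔY 3.8637
    t=0.7661 [x] (5,2)
    t=1.2364 [y] (5,1)
    t=1.8014 [x] (6,1)
    t=2.8367 [x] (7,1) — stop
  → r_3 = 2.8367
beam 4: φ=270°, α=75°
  cosα=0.2588 sinα=0.9659 | (4,2) | tMaxX 2.8591 tMaxY 0.7040 | tΔX 3.8637 tΔY 1.0353
    t=0.7040 [y] (4,3)
    t=1.7393 [y] (4,4) — stop
  → r_4 = 1.7393

ranges = [3.3750, 1.3666, 2.8367, 1.7393]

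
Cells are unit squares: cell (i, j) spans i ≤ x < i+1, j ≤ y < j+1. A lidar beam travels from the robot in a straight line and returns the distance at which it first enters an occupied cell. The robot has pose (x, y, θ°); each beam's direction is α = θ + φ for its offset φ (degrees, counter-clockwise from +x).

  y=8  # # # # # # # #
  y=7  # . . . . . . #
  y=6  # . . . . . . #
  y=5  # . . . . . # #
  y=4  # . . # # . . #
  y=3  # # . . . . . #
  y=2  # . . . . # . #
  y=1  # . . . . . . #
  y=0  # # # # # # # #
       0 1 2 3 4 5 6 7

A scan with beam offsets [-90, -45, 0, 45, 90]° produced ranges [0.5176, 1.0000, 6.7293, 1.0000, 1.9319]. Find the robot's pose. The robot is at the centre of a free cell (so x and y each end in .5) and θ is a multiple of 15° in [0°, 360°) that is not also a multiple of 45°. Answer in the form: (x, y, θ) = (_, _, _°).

The pose lattice has 37·16 = 592 candidates. Test each by forward raycasting.
  (2.5, 7.5, 240°): beam 1 = 1.0000 ≠ 0.5176 ✗
  (1.5, 6.5, 165°): beam 1 = 1.5529 ≠ 0.5176 ✗
  (6.5, 7.5, 345°): beam 1 = 1.5529 ≠ 0.5176 ✗
  (6.5, 6.5, 105°): beam 3 = 1.5529 ≠ 6.7293 ✗
  (1.5, 7.5, 285°): beam 4 = 6.3509 ≠ 1.0000 ✗
  …
  (6.5, 1.5, 105°): r_1=0.5176, r_2=1.0000, r_3=6.7293, r_4=1.0000, r_5=1.9319 — all match ✓
No second candidate reproduces the full scan.

(x, y, θ) = (6.5, 1.5, 105°)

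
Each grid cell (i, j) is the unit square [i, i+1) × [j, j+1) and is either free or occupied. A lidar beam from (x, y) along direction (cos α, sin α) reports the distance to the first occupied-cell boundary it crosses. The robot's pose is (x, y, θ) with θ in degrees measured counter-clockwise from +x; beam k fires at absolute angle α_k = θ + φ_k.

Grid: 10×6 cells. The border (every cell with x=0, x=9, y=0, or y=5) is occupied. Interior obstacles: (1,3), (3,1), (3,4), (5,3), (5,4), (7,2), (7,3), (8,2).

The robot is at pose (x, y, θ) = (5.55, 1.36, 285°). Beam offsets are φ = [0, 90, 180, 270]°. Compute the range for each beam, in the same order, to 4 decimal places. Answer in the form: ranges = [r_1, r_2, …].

ranges = [0.3727, 2.4728, 1.6979, 1.3909]

beam 1: φ=0°, α=285°
  d=(0.2588,-0.9659)  start (5,1)  tX=1.7387 tY=0.3727  stride 1/|dx|=3.8637 1/|dy|=1.0353
    cross y-line → (5,0), t=0.3727 (wall)
  → r_1 = 0.3727
beam 2: φ=90°, α=15°
  d=(0.9659,0.2588)  start (5,1)  tX=0.4659 tY=2.4728  stride 1/|dx|=1.0353 1/|dy|=3.8637
    cross x-line → (6,1), t=0.4659
    cross x-line → (7,1), t=1.5012
    cross y-line → (7,2), t=2.4728 (wall)
  → r_2 = 2.4728
beam 3: φ=180°, α=105°
  d=(-0.2588,0.9659)  start (5,1)  tX=2.1250 tY=0.6626  stride 1/|dx|=3.8637 1/|dy|=1.0353
    cross y-line → (5,2), t=0.6626
    cross y-line → (5,3), t=1.6979 (wall)
  → r_3 = 1.6979
beam 4: φ=270°, α=195°
  d=(-0.9659,-0.2588)  start (5,1)  tX=0.5694 tY=1.3909  stride 1/|dx|=1.0353 1/|dy|=3.8637
    cross x-line → (4,1), t=0.5694
    cross y-line → (4,0), t=1.3909 (wall)
  → r_4 = 1.3909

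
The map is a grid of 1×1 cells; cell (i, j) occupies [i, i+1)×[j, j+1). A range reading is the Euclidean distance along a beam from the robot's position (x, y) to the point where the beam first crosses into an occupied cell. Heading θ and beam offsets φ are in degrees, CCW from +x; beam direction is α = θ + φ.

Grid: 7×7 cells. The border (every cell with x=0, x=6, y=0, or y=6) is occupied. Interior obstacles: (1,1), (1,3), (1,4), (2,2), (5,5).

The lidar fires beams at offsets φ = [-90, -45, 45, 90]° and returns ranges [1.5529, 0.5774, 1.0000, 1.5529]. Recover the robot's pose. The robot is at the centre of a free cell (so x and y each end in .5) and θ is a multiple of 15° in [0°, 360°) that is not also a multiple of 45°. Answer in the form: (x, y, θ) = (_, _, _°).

Candidates: 20 free-cell centres × 16 headings = 320 poses. Raycast each; keep the one whose scan matches to 4 dp.
  (3.5, 1.5, 120°): beam 1 = 2.8868 ≠ 1.5529 ✗
  (5.5, 4.5, 300°): beam 1 = 3.0000 ≠ 1.5529 ✗
  (1.5, 2.5, 255°): beam 1 = 0.5176 ≠ 1.5529 ✗
  (3.5, 4.5, 15°): beam 1 = 3.6235 ≠ 1.5529 ✗
  …
  (2.5, 4.5, 195°): r_1=1.5529, r_2=0.5774, r_3=1.0000, r_4=1.5529 — all match ✓
No second candidate reproduces the full scan.

(x, y, θ) = (2.5, 4.5, 195°)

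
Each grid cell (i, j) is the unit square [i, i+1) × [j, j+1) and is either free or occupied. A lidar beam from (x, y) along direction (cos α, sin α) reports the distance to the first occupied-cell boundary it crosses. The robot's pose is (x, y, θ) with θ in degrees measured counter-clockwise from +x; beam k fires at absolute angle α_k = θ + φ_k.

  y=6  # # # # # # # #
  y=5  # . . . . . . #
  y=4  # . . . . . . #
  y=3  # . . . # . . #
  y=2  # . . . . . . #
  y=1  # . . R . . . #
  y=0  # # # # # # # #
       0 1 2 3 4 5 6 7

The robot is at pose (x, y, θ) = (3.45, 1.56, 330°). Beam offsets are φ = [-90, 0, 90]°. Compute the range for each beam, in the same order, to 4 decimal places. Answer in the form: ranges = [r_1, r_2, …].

beam 1: φ=-90°, α=240°
  direction (-0.5000, -0.8660); cell (3,1); t to first gridline: x 0.9000, y 0.6466 (then +2.0000 / +1.1547)
    (3,0) via y @ 0.6466  # hit
  → r_1 = 0.6466
beam 2: φ=0°, α=330°
  direction (0.8660, -0.5000); cell (3,1); t to first gridline: x 0.6351, y 1.1200 (then +1.1547 / +2.0000)
    (4,1) via x @ 0.6351
    (4,0) via y @ 1.1200  # hit
  → r_2 = 1.1200
beam 3: φ=90°, α=60°
  direction (0.5000, 0.8660); cell (3,1); t to first gridline: x 1.1000, y 0.5081 (then +2.0000 / +1.1547)
    (3,2) via y @ 0.5081
    (4,2) via x @ 1.1000
    (4,3) via y @ 1.6628  # hit
  → r_3 = 1.6628

ranges = [0.6466, 1.1200, 1.6628]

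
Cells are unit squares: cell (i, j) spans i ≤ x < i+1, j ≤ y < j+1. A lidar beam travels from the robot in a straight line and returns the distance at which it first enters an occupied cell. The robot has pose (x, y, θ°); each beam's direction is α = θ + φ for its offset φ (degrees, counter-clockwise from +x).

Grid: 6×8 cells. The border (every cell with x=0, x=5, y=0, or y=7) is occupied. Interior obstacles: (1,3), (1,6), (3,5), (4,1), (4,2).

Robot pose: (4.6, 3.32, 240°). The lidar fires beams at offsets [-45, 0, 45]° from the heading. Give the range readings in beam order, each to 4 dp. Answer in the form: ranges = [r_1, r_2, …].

ranges = [3.7270, 0.3695, 0.3313]

beam 1: φ=-45°, α=195°
  cosα=-0.9659 sinα=-0.2588 | (4,3) | tMaxX 0.6212 tMaxY 1.2364 | tΔX 1.0353 tΔY 3.8637
    t=0.6212 [x] (3,3)
    t=1.2364 [y] (3,2)
    t=1.6564 [x] (2,2)
    t=2.6917 [x] (1,2)
    t=3.7270 [x] (0,2) — stop
  → r_1 = 3.7270
beam 2: φ=0°, α=240°
  cosα=-0.5000 sinα=-0.8660 | (4,3) | tMaxX 1.2000 tMaxY 0.3695 | tΔX 2.0000 tΔY 1.1547
    t=0.3695 [y] (4,2) — stop
  → r_2 = 0.3695
beam 3: φ=45°, α=285°
  cosα=0.2588 sinα=-0.9659 | (4,3) | tMaxX 1.5455 tMaxY 0.3313 | tΔX 3.8637 tΔY 1.0353
    t=0.3313 [y] (4,2) — stop
  → r_3 = 0.3313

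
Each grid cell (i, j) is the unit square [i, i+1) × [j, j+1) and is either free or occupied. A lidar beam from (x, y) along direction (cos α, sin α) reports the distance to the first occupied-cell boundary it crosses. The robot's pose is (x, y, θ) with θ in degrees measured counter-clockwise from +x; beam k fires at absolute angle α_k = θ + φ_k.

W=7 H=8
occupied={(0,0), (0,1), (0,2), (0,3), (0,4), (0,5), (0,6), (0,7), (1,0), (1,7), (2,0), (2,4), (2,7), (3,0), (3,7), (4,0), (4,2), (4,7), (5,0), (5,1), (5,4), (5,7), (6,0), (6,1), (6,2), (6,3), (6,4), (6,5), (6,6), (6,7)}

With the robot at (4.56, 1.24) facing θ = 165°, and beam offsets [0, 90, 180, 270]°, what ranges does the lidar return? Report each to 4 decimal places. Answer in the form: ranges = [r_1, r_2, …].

ranges = [3.6856, 0.2485, 0.4555, 0.7868]

beam 1: φ=0°, α=165°
  cosα=-0.9659 sinα=0.2588 | (4,1) | tMaxX 0.5798 tMaxY 2.9364 | tΔX 1.0353 tΔY 3.8637
    t=0.5798 [x] (3,1)
    t=1.6150 [x] (2,1)
    t=2.6503 [x] (1,1)
    t=2.9364 [y] (1,2)
    t=3.6856 [x] (0,2) — stop
  → r_1 = 3.6856
beam 2: φ=90°, α=255°
  cosα=-0.2588 sinα=-0.9659 | (4,1) | tMaxX 2.1637 tMaxY 0.2485 | tΔX 3.8637 tΔY 1.0353
    t=0.2485 [y] (4,0) — stop
  → r_2 = 0.2485
beam 3: φ=180°, α=345°
  cosα=0.9659 sinα=-0.2588 | (4,1) | tMaxX 0.4555 tMaxY 0.9273 | tΔX 1.0353 tΔY 3.8637
    t=0.4555 [x] (5,1) — stop
  → r_3 = 0.4555
beam 4: φ=270°, α=75°
  cosα=0.2588 sinα=0.9659 | (4,1) | tMaxX 1.7000 tMaxY 0.7868 | tΔX 3.8637 tΔY 1.0353
    t=0.7868 [y] (4,2) — stop
  → r_4 = 0.7868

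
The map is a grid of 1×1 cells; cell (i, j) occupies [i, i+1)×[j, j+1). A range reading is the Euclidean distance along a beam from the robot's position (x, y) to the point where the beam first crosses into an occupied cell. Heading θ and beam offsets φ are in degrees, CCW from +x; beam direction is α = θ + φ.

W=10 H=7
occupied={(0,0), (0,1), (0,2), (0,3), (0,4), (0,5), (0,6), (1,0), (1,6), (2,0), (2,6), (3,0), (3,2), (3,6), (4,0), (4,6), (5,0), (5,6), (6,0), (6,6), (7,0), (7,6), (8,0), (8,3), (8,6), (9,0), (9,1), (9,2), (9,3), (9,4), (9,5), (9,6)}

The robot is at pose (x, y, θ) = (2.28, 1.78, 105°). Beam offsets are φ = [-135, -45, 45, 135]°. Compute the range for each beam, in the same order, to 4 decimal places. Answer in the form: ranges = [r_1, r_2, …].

beam 1: φ=-135°, α=330°
  d=(0.8660,-0.5000)  start (2,1)  tX=0.8314 tY=1.5600  stride 1/|dx|=1.1547 1/|dy|=2.0000
    cross x-line → (3,1), t=0.8314
    cross y-line → (3,0), t=1.5600 (wall)
  → r_1 = 1.5600
beam 2: φ=-45°, α=60°
  d=(0.5000,0.8660)  start (2,1)  tX=1.4400 tY=0.2540  stride 1/|dx|=2.0000 1/|dy|=1.1547
    cross y-line → (2,2), t=0.2540
    cross y-line → (2,3), t=1.4087
    cross x-line → (3,3), t=1.4400
    cross y-line → (3,4), t=2.5634
    cross x-line → (4,4), t=3.4400
    cross y-line → (4,5), t=3.7181
    cross y-line → (4,6), t=4.8728 (wall)
  → r_2 = 4.8728
beam 3: φ=45°, α=150°
  d=(-0.8660,0.5000)  start (2,1)  tX=0.3233 tY=0.4400  stride 1/|dx|=1.1547 1/|dy|=2.0000
    cross x-line → (1,1), t=0.3233
    cross y-line → (1,2), t=0.4400
    cross x-line → (0,2), t=1.4780 (wall)
  → r_3 = 1.4780
beam 4: φ=135°, α=240°
  d=(-0.5000,-0.8660)  start (2,1)  tX=0.5600 tY=0.9007  stride 1/|dx|=2.0000 1/|dy|=1.1547
    cross x-line → (1,1), t=0.5600
    cross y-line → (1,0), t=0.9007 (wall)
  → r_4 = 0.9007

ranges = [1.5600, 4.8728, 1.4780, 0.9007]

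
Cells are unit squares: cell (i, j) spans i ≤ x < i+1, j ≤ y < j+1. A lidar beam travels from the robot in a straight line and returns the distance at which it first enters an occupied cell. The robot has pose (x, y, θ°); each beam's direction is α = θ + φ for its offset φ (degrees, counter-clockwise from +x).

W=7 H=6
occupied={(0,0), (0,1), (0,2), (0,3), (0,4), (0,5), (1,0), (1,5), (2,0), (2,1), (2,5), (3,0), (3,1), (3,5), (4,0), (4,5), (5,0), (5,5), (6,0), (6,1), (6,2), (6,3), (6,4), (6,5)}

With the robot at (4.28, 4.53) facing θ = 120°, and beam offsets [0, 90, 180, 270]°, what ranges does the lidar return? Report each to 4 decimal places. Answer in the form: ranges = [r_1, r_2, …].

ranges = [0.5427, 3.7874, 3.4400, 0.9400]

beam 1: φ=0°, α=120°
  dir = (cos 120°, sin 120°) = (-0.5000, 0.8660); from cell (4,4)
  next x-line at t=0.5600, next y-line at t=0.5427; Δt_x=2.0000, Δt_y=1.1547
    y: enter (4,5) at t=0.5427 ← occupied
  → r_1 = 0.5427
beam 2: φ=90°, α=210°
  dir = (cos 210°, sin 210°) = (-0.8660, -0.5000); from cell (4,4)
  next x-line at t=0.3233, next y-line at t=1.0600; Δt_x=1.1547, Δt_y=2.0000
    x: enter (3,4) at t=0.3233
    y: enter (3,3) at t=1.0600
    x: enter (2,3) at t=1.4780
    x: enter (1,3) at t=2.6327
    y: enter (1,2) at t=3.0600
    x: enter (0,2) at t=3.7874 ← occupied
  → r_2 = 3.7874
beam 3: φ=180°, α=300°
  dir = (cos 300°, sin 300°) = (0.5000, -0.8660); from cell (4,4)
  next x-line at t=1.4400, next y-line at t=0.6120; Δt_x=2.0000, Δt_y=1.1547
    y: enter (4,3) at t=0.6120
    x: enter (5,3) at t=1.4400
    y: enter (5,2) at t=1.7667
    y: enter (5,1) at t=2.9214
    x: enter (6,1) at t=3.4400 ← occupied
  → r_3 = 3.4400
beam 4: φ=270°, α=30°
  dir = (cos 30°, sin 30°) = (0.8660, 0.5000); from cell (4,4)
  next x-line at t=0.8314, next y-line at t=0.9400; Δt_x=1.1547, Δt_y=2.0000
    x: enter (5,4) at t=0.8314
    y: enter (5,5) at t=0.9400 ← occupied
  → r_4 = 0.9400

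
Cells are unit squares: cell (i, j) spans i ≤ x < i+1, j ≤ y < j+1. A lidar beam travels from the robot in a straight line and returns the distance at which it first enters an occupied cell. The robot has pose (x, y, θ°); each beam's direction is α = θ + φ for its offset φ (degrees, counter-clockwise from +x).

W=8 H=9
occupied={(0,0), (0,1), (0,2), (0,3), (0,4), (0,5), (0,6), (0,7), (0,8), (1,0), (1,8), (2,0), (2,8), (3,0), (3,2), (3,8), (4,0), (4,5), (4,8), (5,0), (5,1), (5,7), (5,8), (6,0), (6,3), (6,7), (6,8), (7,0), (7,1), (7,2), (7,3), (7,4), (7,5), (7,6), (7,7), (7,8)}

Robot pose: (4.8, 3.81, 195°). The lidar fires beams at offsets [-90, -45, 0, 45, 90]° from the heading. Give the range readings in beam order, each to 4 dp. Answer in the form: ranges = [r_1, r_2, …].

ranges = [1.2320, 4.3879, 3.9340, 1.6000, 1.8738]

beam 1: φ=-90°, α=105°
  d=(-0.2588,0.9659)  start (4,3)  tX=3.0910 tY=0.1967  stride 1/|dx|=3.8637 1/|dy|=1.0353
    cross y-line → (4,4), t=0.1967
    cross y-line → (4,5), t=1.2320 (wall)
  → r_1 = 1.2320
beam 2: φ=-45°, α=150°
  d=(-0.8660,0.5000)  start (4,3)  tX=0.9238 tY=0.3800  stride 1/|dx|=1.1547 1/|dy|=2.0000
    cross y-line → (4,4), t=0.3800
    cross x-line → (3,4), t=0.9238
    cross x-line → (2,4), t=2.0785
    cross y-line → (2,5), t=2.3800
    cross x-line → (1,5), t=3.2332
    cross y-line → (1,6), t=4.3800
    cross x-line → (0,6), t=4.3879 (wall)
  → r_2 = 4.3879
beam 3: φ=0°, α=195°
  d=(-0.9659,-0.2588)  start (4,3)  tX=0.8282 tY=3.1296  stride 1/|dx|=1.0353 1/|dy|=3.8637
    cross x-line → (3,3), t=0.8282
    cross x-line → (2,3), t=1.8635
    cross x-line → (1,3), t=2.8988
    cross y-line → (1,2), t=3.1296
    cross x-line → (0,2), t=3.9340 (wall)
  → r_3 = 3.9340
beam 4: φ=45°, α=240°
  d=(-0.5000,-0.8660)  start (4,3)  tX=1.6000 tY=0.9353  stride 1/|dx|=2.0000 1/|dy|=1.1547
    cross y-line → (4,2), t=0.9353
    cross x-line → (3,2), t=1.6000 (wall)
  → r_4 = 1.6000
beam 5: φ=90°, α=285°
  d=(0.2588,-0.9659)  start (4,3)  tX=0.7727 tY=0.8386  stride 1/|dx|=3.8637 1/|dy|=1.0353
    cross x-line → (5,3), t=0.7727
    cross y-line → (5,2), t=0.8386
    cross y-line → (5,1), t=1.8738 (wall)
  → r_5 = 1.8738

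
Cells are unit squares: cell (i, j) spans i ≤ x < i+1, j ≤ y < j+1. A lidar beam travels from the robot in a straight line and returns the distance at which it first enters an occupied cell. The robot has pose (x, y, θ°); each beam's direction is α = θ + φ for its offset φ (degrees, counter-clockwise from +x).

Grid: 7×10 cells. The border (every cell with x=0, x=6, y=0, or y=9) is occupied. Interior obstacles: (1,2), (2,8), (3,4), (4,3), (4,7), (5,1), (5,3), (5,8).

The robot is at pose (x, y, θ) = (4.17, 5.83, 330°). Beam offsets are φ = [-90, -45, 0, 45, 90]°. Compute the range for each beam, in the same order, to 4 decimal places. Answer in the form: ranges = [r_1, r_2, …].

beam 1: φ=-90°, α=240°
  dir = (cos 240°, sin 240°) = (-0.5000, -0.8660); from cell (4,5)
  next x-line at t=0.3400, next y-line at t=0.9584; Δt_x=2.0000, Δt_y=1.1547
    x: enter (3,5) at t=0.3400
    y: enter (3,4) at t=0.9584 ← occupied
  → r_1 = 0.9584
beam 2: φ=-45°, α=285°
  dir = (cos 285°, sin 285°) = (0.2588, -0.9659); from cell (4,5)
  next x-line at t=3.2069, next y-line at t=0.8593; Δt_x=3.8637, Δt_y=1.0353
    y: enter (4,4) at t=0.8593
    y: enter (4,3) at t=1.8946 ← occupied
  → r_2 = 1.8946
beam 3: φ=0°, α=330°
  dir = (cos 330°, sin 330°) = (0.8660, -0.5000); from cell (4,5)
  next x-line at t=0.9584, next y-line at t=1.6600; Δt_x=1.1547, Δt_y=2.0000
    x: enter (5,5) at t=0.9584
    y: enter (5,4) at t=1.6600
    x: enter (6,4) at t=2.1131 ← occupied
  → r_3 = 2.1131
beam 4: φ=45°, α=15°
  dir = (cos 15°, sin 15°) = (0.9659, 0.2588); from cell (4,5)
  next x-line at t=0.8593, next y-line at t=0.6568; Δt_x=1.0353, Δt_y=3.8637
    y: enter (4,6) at t=0.6568
    x: enter (5,6) at t=0.8593
    x: enter (6,6) at t=1.8946 ← occupied
  → r_4 = 1.8946
beam 5: φ=90°, α=60°
  dir = (cos 60°, sin 60°) = (0.5000, 0.8660); from cell (4,5)
  next x-line at t=1.6600, next y-line at t=0.1963; Δt_x=2.0000, Δt_y=1.1547
    y: enter (4,6) at t=0.1963
    y: enter (4,7) at t=1.3510 ← occupied
  → r_5 = 1.3510

ranges = [0.9584, 1.8946, 2.1131, 1.8946, 1.3510]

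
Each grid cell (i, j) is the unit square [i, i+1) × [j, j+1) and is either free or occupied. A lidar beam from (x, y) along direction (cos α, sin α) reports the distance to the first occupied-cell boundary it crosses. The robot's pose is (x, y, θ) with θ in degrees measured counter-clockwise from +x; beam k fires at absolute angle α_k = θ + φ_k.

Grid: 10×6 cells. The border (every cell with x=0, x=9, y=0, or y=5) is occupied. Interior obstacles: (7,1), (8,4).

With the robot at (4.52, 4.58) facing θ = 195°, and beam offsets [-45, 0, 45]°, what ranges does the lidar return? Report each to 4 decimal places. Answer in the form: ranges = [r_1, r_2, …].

beam 1: φ=-45°, α=150°
  dir = (cos 150°, sin 150°) = (-0.8660, 0.5000); from cell (4,4)
  next x-line at t=0.6004, next y-line at t=0.8400; Δt_x=1.1547, Δt_y=2.0000
    x: enter (3,4) at t=0.6004
    y: enter (3,5) at t=0.8400 ← occupied
  → r_1 = 0.8400
beam 2: φ=0°, α=195°
  dir = (cos 195°, sin 195°) = (-0.9659, -0.2588); from cell (4,4)
  next x-line at t=0.5383, next y-line at t=2.2409; Δt_x=1.0353, Δt_y=3.8637
    x: enter (3,4) at t=0.5383
    x: enter (2,4) at t=1.5736
    y: enter (2,3) at t=2.2409
    x: enter (1,3) at t=2.6089
    x: enter (0,3) at t=3.6442 ← occupied
  → r_2 = 3.6442
beam 3: φ=45°, α=240°
  dir = (cos 240°, sin 240°) = (-0.5000, -0.8660); from cell (4,4)
  next x-line at t=1.0400, next y-line at t=0.6697; Δt_x=2.0000, Δt_y=1.1547
    y: enter (4,3) at t=0.6697
    x: enter (3,3) at t=1.0400
    y: enter (3,2) at t=1.8244
    y: enter (3,1) at t=2.9791
    x: enter (2,1) at t=3.0400
    y: enter (2,0) at t=4.1338 ← occupied
  → r_3 = 4.1338

ranges = [0.8400, 3.6442, 4.1338]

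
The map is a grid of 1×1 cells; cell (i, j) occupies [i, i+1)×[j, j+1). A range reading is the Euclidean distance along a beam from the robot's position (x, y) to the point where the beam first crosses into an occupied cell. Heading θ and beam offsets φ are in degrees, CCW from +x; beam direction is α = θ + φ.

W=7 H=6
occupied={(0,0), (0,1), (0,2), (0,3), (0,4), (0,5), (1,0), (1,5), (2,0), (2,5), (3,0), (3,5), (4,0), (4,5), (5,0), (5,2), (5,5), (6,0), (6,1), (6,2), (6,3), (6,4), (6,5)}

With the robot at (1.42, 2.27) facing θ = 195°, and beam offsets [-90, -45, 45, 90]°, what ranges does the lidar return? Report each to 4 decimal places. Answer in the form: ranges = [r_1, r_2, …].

ranges = [1.6228, 0.4850, 0.8400, 1.3148]

beam 1: φ=-90°, α=105°
  cosα=-0.2588 sinα=0.9659 | (1,2) | tMaxX 1.6228 tMaxY 0.7558 | tΔX 3.8637 tΔY 1.0353
    t=0.7558 [y] (1,3)
    t=1.6228 [x] (0,3) — stop
  → r_1 = 1.6228
beam 2: φ=-45°, α=150°
  cosα=-0.8660 sinα=0.5000 | (1,2) | tMaxX 0.4850 tMaxY 1.4600 | tΔX 1.1547 tΔY 2.0000
    t=0.4850 [x] (0,2) — stop
  → r_2 = 0.4850
beam 3: φ=45°, α=240°
  cosα=-0.5000 sinα=-0.8660 | (1,2) | tMaxX 0.8400 tMaxY 0.3118 | tΔX 2.0000 tΔY 1.1547
    t=0.3118 [y] (1,1)
    t=0.8400 [x] (0,1) — stop
  → r_3 = 0.8400
beam 4: φ=90°, α=285°
  cosα=0.2588 sinα=-0.9659 | (1,2) | tMaxX 2.2409 tMaxY 0.2795 | tΔX 3.8637 tΔY 1.0353
    t=0.2795 [y] (1,1)
    t=1.3148 [y] (1,0) — stop
  → r_4 = 1.3148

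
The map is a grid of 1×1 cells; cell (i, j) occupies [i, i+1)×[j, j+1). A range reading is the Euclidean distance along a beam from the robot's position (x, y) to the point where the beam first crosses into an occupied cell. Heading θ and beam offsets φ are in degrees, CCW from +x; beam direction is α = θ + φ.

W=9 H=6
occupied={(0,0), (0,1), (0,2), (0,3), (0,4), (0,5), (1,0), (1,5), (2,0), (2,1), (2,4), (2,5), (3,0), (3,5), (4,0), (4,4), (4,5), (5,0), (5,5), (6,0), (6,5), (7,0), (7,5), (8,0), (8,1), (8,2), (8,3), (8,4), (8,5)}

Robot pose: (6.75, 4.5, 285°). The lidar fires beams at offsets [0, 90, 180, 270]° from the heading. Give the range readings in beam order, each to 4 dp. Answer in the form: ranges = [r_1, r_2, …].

ranges = [3.6235, 1.2941, 0.5176, 1.8117]

beam 1: φ=0°, α=285°
  cosα=0.2588 sinα=-0.9659 | (6,4) | tMaxX 0.9659 tMaxY 0.5176 | tΔX 3.8637 tΔY 1.0353
    t=0.5176 [y] (6,3)
    t=0.9659 [x] (7,3)
    t=1.5529 [y] (7,2)
    t=2.5882 [y] (7,1)
    t=3.6235 [y] (7,0) — stop
  → r_1 = 3.6235
beam 2: φ=90°, α=15°
  cosα=0.9659 sinα=0.2588 | (6,4) | tMaxX 0.2588 tMaxY 1.9319 | tΔX 1.0353 tΔY 3.8637
    t=0.2588 [x] (7,4)
    t=1.2941 [x] (8,4) — stop
  → r_2 = 1.2941
beam 3: φ=180°, α=105°
  cosα=-0.2588 sinα=0.9659 | (6,4) | tMaxX 2.8978 tMaxY 0.5176 | tΔX 3.8637 tΔY 1.0353
    t=0.5176 [y] (6,5) — stop
  → r_3 = 0.5176
beam 4: φ=270°, α=195°
  cosα=-0.9659 sinα=-0.2588 | (6,4) | tMaxX 0.7765 tMaxY 1.9319 | tΔX 1.0353 tΔY 3.8637
    t=0.7765 [x] (5,4)
    t=1.8117 [x] (4,4) — stop
  → r_4 = 1.8117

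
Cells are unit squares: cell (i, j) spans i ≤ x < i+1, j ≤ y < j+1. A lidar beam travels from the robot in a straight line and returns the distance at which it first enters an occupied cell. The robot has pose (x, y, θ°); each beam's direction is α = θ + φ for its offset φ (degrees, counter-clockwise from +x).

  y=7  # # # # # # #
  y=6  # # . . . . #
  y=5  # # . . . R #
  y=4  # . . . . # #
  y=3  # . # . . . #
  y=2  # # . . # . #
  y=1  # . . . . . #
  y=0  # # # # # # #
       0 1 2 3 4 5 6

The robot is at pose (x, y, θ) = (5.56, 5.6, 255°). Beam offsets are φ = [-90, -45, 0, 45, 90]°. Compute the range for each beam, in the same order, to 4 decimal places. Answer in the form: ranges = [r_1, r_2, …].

ranges = [3.6856, 3.2000, 0.6212, 0.6928, 0.4555]

beam 1: φ=-90°, α=165°
  dir = (cos 165°, sin 165°) = (-0.9659, 0.2588); from cell (5,5)
  next x-line at t=0.5798, next y-line at t=1.5455; Δt_x=1.0353, Δt_y=3.8637
    x: enter (4,5) at t=0.5798
    y: enter (4,6) at t=1.5455
    x: enter (3,6) at t=1.6150
    x: enter (2,6) at t=2.6503
    x: enter (1,6) at t=3.6856 ← occupied
  → r_1 = 3.6856
beam 2: φ=-45°, α=210°
  dir = (cos 210°, sin 210°) = (-0.8660, -0.5000); from cell (5,5)
  next x-line at t=0.6466, next y-line at t=1.2000; Δt_x=1.1547, Δt_y=2.0000
    x: enter (4,5) at t=0.6466
    y: enter (4,4) at t=1.2000
    x: enter (3,4) at t=1.8013
    x: enter (2,4) at t=2.9560
    y: enter (2,3) at t=3.2000 ← occupied
  → r_2 = 3.2000
beam 3: φ=0°, α=255°
  dir = (cos 255°, sin 255°) = (-0.2588, -0.9659); from cell (5,5)
  next x-line at t=2.1637, next y-line at t=0.6212; Δt_x=3.8637, Δt_y=1.0353
    y: enter (5,4) at t=0.6212 ← occupied
  → r_3 = 0.6212
beam 4: φ=45°, α=300°
  dir = (cos 300°, sin 300°) = (0.5000, -0.8660); from cell (5,5)
  next x-line at t=0.8800, next y-line at t=0.6928; Δt_x=2.0000, Δt_y=1.1547
    y: enter (5,4) at t=0.6928 ← occupied
  → r_4 = 0.6928
beam 5: φ=90°, α=345°
  dir = (cos 345°, sin 345°) = (0.9659, -0.2588); from cell (5,5)
  next x-line at t=0.4555, next y-line at t=2.3182; Δt_x=1.0353, Δt_y=3.8637
    x: enter (6,5) at t=0.4555 ← occupied
  → r_5 = 0.4555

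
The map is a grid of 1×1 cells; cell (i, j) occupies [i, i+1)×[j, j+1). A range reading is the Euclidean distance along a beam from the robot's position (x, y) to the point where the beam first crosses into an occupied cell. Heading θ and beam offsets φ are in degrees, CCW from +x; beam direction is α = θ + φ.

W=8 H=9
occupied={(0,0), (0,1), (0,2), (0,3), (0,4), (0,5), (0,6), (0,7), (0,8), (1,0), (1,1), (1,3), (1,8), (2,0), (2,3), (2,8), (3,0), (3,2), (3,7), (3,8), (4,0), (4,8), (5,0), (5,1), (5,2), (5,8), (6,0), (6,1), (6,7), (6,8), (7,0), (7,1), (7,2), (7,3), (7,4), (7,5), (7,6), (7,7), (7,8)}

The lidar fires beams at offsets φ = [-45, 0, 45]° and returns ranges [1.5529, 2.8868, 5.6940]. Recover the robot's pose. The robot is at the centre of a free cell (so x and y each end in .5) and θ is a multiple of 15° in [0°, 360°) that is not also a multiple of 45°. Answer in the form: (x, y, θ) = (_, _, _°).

(x, y, θ) = (6.5, 5.5, 120°)

The pose lattice has 33·16 = 528 candidates. Test each by forward raycasting.
  (5.5, 6.5, 165°): beam 1 = 1.7321 ≠ 1.5529 ✗
  (5.5, 6.5, 240°): beam 1 = 4.6587 ≠ 1.5529 ✗
  (6.5, 6.5, 285°): beam 1 = 5.0000 ≠ 1.5529 ✗
  (4.5, 7.5, 300°): beam 1 = 4.6587 ≠ 1.5529 ✗
  …
  (6.5, 5.5, 120°): r_1=1.5529, r_2=2.8868, r_3=5.6940 — all match ✓
Unique over the lattice → pose = (6.5, 5.5, 120°).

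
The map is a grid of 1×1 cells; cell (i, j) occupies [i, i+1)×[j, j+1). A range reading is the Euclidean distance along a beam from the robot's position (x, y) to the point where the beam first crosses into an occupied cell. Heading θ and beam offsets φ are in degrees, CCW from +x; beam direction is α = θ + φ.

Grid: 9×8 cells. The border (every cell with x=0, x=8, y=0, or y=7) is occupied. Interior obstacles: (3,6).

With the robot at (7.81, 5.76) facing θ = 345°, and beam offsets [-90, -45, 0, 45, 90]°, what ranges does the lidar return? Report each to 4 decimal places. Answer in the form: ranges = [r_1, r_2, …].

beam 1: φ=-90°, α=255°
  d=(-0.2588,-0.9659)  start (7,5)  tX=3.1296 tY=0.7868  stride 1/|dx|=3.8637 1/|dy|=1.0353
    cross y-line → (7,4), t=0.7868
    cross y-line → (7,3), t=1.8221
    cross y-line → (7,2), t=2.8574
    cross x-line → (6,2), t=3.1296
    cross y-line → (6,1), t=3.8926
    cross y-line → (6,0), t=4.9279 (wall)
  → r_1 = 4.9279
beam 2: φ=-45°, α=300°
  d=(0.5000,-0.8660)  start (7,5)  tX=0.3800 tY=0.8776  stride 1/|dx|=2.0000 1/|dy|=1.1547
    cross x-line → (8,5), t=0.3800 (wall)
  → r_2 = 0.3800
beam 3: φ=0°, α=345°
  d=(0.9659,-0.2588)  start (7,5)  tX=0.1967 tY=2.9364  stride 1/|dx|=1.0353 1/|dy|=3.8637
    cross x-line → (8,5), t=0.1967 (wall)
  → r_3 = 0.1967
beam 4: φ=45°, α=30°
  d=(0.8660,0.5000)  start (7,5)  tX=0.2194 tY=0.4800  stride 1/|dx|=1.1547 1/|dy|=2.0000
    cross x-line → (8,5), t=0.2194 (wall)
  → r_4 = 0.2194
beam 5: φ=90°, α=75°
  d=(0.2588,0.9659)  start (7,5)  tX=0.7341 tY=0.2485  stride 1/|dx|=3.8637 1/|dy|=1.0353
    cross y-line → (7,6), t=0.2485
    cross x-line → (8,6), t=0.7341 (wall)
  → r_5 = 0.7341

ranges = [4.9279, 0.3800, 0.1967, 0.2194, 0.7341]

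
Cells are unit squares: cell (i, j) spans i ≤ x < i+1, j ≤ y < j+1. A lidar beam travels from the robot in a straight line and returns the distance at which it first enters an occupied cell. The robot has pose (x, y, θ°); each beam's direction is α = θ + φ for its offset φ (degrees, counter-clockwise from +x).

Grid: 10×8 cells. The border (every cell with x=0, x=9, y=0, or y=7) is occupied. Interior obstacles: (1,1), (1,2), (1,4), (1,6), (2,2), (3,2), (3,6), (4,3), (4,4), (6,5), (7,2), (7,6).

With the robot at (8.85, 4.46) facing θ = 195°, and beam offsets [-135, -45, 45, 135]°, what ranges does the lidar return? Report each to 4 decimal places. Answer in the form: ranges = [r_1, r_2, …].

ranges = [0.3000, 2.1362, 1.7000, 0.1732]

beam 1: φ=-135°, α=60°
  d=(0.5000,0.8660)  start (8,4)  tX=0.3000 tY=0.6235  stride 1/|dx|=2.0000 1/|dy|=1.1547
    cross x-line → (9,4), t=0.3000 (wall)
  → r_1 = 0.3000
beam 2: φ=-45°, α=150°
  d=(-0.8660,0.5000)  start (8,4)  tX=0.9815 tY=1.0800  stride 1/|dx|=1.1547 1/|dy|=2.0000
    cross x-line → (7,4), t=0.9815
    cross y-line → (7,5), t=1.0800
    cross x-line → (6,5), t=2.1362 (wall)
  → r_2 = 2.1362
beam 3: φ=45°, α=240°
  d=(-0.5000,-0.8660)  start (8,4)  tX=1.7000 tY=0.5312  stride 1/|dx|=2.0000 1/|dy|=1.1547
    cross y-line → (8,3), t=0.5312
    cross y-line → (8,2), t=1.6859
    cross x-line → (7,2), t=1.7000 (wall)
  → r_3 = 1.7000
beam 4: φ=135°, α=330°
  d=(0.8660,-0.5000)  start (8,4)  tX=0.1732 tY=0.9200  stride 1/|dx|=1.1547 1/|dy|=2.0000
    cross x-line → (9,4), t=0.1732 (wall)
  → r_4 = 0.1732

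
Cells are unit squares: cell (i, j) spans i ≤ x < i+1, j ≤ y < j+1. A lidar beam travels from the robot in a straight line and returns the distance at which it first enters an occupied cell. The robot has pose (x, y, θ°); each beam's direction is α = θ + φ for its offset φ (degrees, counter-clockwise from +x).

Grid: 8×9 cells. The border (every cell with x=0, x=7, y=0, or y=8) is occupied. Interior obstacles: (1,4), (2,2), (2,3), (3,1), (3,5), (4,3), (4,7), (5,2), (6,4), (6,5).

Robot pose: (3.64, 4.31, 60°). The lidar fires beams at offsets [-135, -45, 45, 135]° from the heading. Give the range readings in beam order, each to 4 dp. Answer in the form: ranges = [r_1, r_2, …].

ranges = [3.4268, 2.4433, 0.7143, 1.1977]

beam 1: φ=-135°, α=285°
  cosα=0.2588 sinα=-0.9659 | (3,4) | tMaxX 1.3909 tMaxY 0.3209 | tΔX 3.8637 tΔY 1.0353
    t=0.3209 [y] (3,3)
    t=1.3562 [y] (3,2)
    t=1.3909 [x] (4,2)
    t=2.3915 [y] (4,1)
    t=3.4268 [y] (4,0) — stop
  → r_1 = 3.4268
beam 2: φ=-45°, α=15°
  cosα=0.9659 sinα=0.2588 | (3,4) | tMaxX 0.3727 tMaxY 2.6660 | tΔX 1.0353 tΔY 3.8637
    t=0.3727 [x] (4,4)
    t=1.4080 [x] (5,4)
    t=2.4433 [x] (6,4) — stop
  → r_2 = 2.4433
beam 3: φ=45°, α=105°
  cosα=-0.2588 sinα=0.9659 | (3,4) | tMaxX 2.4728 tMaxY 0.7143 | tΔX 3.8637 tΔY 1.0353
    t=0.7143 [y] (3,5) — stop
  → r_3 = 0.7143
beam 4: φ=135°, α=195°
  cosα=-0.9659 sinα=-0.2588 | (3,4) | tMaxX 0.6626 tMaxY 1.1977 | tΔX 1.0353 tΔY 3.8637
    t=0.6626 [x] (2,4)
    t=1.1977 [y] (2,3) — stop
  → r_4 = 1.1977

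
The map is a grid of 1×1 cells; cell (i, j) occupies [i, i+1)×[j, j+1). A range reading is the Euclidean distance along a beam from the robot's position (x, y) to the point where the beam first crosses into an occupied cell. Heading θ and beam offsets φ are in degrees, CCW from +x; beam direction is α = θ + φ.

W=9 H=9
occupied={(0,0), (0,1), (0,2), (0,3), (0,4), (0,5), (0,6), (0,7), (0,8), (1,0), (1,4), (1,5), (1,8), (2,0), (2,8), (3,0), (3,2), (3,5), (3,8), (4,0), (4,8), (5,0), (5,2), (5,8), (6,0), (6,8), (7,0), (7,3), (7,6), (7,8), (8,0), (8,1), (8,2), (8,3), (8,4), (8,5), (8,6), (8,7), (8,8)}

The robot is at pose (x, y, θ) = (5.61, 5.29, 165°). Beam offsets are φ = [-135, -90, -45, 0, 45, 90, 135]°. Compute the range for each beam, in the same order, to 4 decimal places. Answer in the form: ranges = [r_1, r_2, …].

beam 1: φ=-135°, α=30°
  dir = (cos 30°, sin 30°) = (0.8660, 0.5000); from cell (5,5)
  next x-line at t=0.4503, next y-line at t=1.4200; Δt_x=1.1547, Δt_y=2.0000
    x: enter (6,5) at t=0.4503
    y: enter (6,6) at t=1.4200
    x: enter (7,6) at t=1.6050 ← occupied
  → r_1 = 1.6050
beam 2: φ=-90°, α=75°
  dir = (cos 75°, sin 75°) = (0.2588, 0.9659); from cell (5,5)
  next x-line at t=1.5068, next y-line at t=0.7350; Δt_x=3.8637, Δt_y=1.0353
    y: enter (5,6) at t=0.7350
    x: enter (6,6) at t=1.5068
    y: enter (6,7) at t=1.7703
    y: enter (6,8) at t=2.8056 ← occupied
  → r_2 = 2.8056
beam 3: φ=-45°, α=120°
  dir = (cos 120°, sin 120°) = (-0.5000, 0.8660); from cell (5,5)
  next x-line at t=1.2200, next y-line at t=0.8198; Δt_x=2.0000, Δt_y=1.1547
    y: enter (5,6) at t=0.8198
    x: enter (4,6) at t=1.2200
    y: enter (4,7) at t=1.9745
    y: enter (4,8) at t=3.1292 ← occupied
  → r_3 = 3.1292
beam 4: φ=0°, α=165°
  dir = (cos 165°, sin 165°) = (-0.9659, 0.2588); from cell (5,5)
  next x-line at t=0.6315, next y-line at t=2.7432; Δt_x=1.0353, Δt_y=3.8637
    x: enter (4,5) at t=0.6315
    x: enter (3,5) at t=1.6668 ← occupied
  → r_4 = 1.6668
beam 5: φ=45°, α=210°
  dir = (cos 210°, sin 210°) = (-0.8660, -0.5000); from cell (5,5)
  next x-line at t=0.7044, next y-line at t=0.5800; Δt_x=1.1547, Δt_y=2.0000
    y: enter (5,4) at t=0.5800
    x: enter (4,4) at t=0.7044
    x: enter (3,4) at t=1.8591
    y: enter (3,3) at t=2.5800
    x: enter (2,3) at t=3.0138
    x: enter (1,3) at t=4.1685
    y: enter (1,2) at t=4.5800
    x: enter (0,2) at t=5.3232 ← occupied
  → r_5 = 5.3232
beam 6: φ=90°, α=255°
  dir = (cos 255°, sin 255°) = (-0.2588, -0.9659); from cell (5,5)
  next x-line at t=2.3569, next y-line at t=0.3002; Δt_x=3.8637, Δt_y=1.0353
    y: enter (5,4) at t=0.3002
    y: enter (5,3) at t=1.3355
    x: enter (4,3) at t=2.3569
    y: enter (4,2) at t=2.3708
    y: enter (4,1) at t=3.4061
    y: enter (4,0) at t=4.4413 ← occupied
  → r_6 = 4.4413
beam 7: φ=135°, α=300°
  dir = (cos 300°, sin 300°) = (0.5000, -0.8660); from cell (5,5)
  next x-line at t=0.7800, next y-line at t=0.3349; Δt_x=2.0000, Δt_y=1.1547
    y: enter (5,4) at t=0.3349
    x: enter (6,4) at t=0.7800
    y: enter (6,3) at t=1.4896
    y: enter (6,2) at t=2.6443
    x: enter (7,2) at t=2.7800
    y: enter (7,1) at t=3.7990
    x: enter (8,1) at t=4.7800 ← occupied
  → r_7 = 4.7800

ranges = [1.6050, 2.8056, 3.1292, 1.6668, 5.3232, 4.4413, 4.7800]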